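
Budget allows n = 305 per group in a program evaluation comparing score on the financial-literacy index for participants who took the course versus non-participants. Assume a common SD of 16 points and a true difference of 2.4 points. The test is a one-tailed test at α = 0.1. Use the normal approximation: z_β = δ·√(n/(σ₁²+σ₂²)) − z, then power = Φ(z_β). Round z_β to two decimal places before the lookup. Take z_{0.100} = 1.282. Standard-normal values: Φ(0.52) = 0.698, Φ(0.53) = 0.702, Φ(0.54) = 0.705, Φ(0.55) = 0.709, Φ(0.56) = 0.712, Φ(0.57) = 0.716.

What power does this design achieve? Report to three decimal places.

Power ≈ 0.716

z_β = δ·√(n/(σ₁²+σ₂²)) − z_α
    = 2.4 · √(305/512) − 1.282
    = 2.4 · 0.77182 − 1.282
    = 1.8524 − 1.282 = 0.5704 → 0.57
Power = Φ(0.57) = 0.716.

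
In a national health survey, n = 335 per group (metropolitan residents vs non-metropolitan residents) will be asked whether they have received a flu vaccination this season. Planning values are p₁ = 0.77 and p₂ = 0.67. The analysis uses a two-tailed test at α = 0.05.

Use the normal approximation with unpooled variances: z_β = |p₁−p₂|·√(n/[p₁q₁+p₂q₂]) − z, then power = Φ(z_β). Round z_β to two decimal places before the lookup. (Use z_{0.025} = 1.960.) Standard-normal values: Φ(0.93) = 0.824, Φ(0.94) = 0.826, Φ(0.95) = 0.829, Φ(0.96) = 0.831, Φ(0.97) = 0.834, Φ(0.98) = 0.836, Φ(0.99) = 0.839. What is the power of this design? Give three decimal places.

z_β = |p₁−p₂|·√(n/[p₁q₁+p₂q₂]) − z_{α/2}
    = 0.10 · √(335/0.3982) − 1.960
    = 0.10 · 29.0049 − 1.960
    = 2.9005 − 1.960 = 0.9405 → 0.94
Power = Φ(0.94) = 0.826.

Power ≈ 0.826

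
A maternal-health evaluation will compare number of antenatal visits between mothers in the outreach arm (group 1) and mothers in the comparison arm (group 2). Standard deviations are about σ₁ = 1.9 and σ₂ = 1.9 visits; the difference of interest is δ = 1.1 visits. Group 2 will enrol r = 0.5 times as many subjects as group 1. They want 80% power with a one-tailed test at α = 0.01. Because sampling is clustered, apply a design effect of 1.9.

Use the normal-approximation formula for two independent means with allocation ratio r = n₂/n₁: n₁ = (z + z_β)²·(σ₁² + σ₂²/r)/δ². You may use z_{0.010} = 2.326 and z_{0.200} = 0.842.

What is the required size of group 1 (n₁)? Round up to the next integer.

n₁ = 171

n₁ = (z_α + z_β)² · (σ₁² + σ₂²/r) / δ²
   = (2.326 + 0.842)² · (1.9² + 1.9²/0.5) / 1.1²
   = 10.0362 · (3.61 + 7.22) / 1.21
   = 10.0362 · 10.83 / 1.21
   = 89.83
Design effect: 1.9 × 89.83 = 170.67.
Round up → n₁ = 171; n₂ = r·n₁ = 0.5 × 171 = 86.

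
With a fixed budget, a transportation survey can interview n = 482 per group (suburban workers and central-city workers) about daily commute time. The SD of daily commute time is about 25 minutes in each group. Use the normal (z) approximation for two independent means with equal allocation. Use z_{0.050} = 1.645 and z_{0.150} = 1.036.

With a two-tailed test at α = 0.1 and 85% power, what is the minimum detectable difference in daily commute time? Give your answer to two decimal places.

Minimum detectable difference ≈ 4.32 minutes

δ = (z_{α/2} + z_β) · √((σ₁²+σ₂²)/n)
  = (1.645 + 1.036) · √(1250/482)
  = 2.681 · √2.5934
  = 2.681 · 1.6104
  = 4.3175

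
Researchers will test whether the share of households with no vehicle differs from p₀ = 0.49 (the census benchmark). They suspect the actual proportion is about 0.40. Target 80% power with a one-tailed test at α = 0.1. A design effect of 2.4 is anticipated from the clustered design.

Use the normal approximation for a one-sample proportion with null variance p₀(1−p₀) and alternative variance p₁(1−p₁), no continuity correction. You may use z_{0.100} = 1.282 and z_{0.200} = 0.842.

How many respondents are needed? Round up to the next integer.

n = 329

n = [z_α·√(p₀q₀) + z_β·√(p₁q₁)]² / (p₁ − p₀)²
  = [1.282·√(0.49·0.51) + 0.842·√(0.40·0.60)]² / (-0.09)²
  = [1.282·0.4999 + 0.842·0.4899]² / 0.0081
  = [1.0534]² / 0.0081
  = 136.99
Design effect: 2.4 × 136.99 = 328.76.
Round up → n = 329.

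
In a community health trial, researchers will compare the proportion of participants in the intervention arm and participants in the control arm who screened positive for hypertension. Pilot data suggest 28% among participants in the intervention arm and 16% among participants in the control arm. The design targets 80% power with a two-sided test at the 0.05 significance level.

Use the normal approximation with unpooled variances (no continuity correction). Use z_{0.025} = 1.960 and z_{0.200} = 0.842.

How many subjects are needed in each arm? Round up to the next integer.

n = (z_{α/2} + z_β)² · [p₁(1−p₁) + p₂(1−p₂)] / (p₁ − p₂)²
  = (1.960 + 0.842)² · (0.28·0.72 + 0.16·0.84) / (0.12)²
  = (2.802)² · (0.2016 + 0.1344) / 0.0144
  = 7.8512 · 0.3360 / 0.0144
  = 183.19
Round up → n = 184 per group.

n = 184 per group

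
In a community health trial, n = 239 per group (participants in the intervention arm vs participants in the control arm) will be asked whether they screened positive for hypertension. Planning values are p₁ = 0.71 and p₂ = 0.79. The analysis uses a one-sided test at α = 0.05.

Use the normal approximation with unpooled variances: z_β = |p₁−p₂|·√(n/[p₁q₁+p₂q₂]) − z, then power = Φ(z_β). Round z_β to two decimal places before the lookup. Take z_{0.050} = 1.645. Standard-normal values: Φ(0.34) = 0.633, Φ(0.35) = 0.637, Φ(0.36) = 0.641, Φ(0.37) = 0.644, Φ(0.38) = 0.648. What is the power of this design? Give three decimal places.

z_β = |p₁−p₂|·√(n/[p₁q₁+p₂q₂]) − z_α
    = 0.08 · √(239/0.3718) − 1.645
    = 0.08 · 25.3539 − 1.645
    = 2.0283 − 1.645 = 0.3833 → 0.38
Power = Φ(0.38) = 0.648.

Power ≈ 0.648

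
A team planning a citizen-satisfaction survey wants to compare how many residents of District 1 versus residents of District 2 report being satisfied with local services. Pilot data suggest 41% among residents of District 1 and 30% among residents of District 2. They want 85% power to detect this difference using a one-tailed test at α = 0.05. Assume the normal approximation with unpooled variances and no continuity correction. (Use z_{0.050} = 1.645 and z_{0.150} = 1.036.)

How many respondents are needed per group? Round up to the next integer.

n = 269 per group

n = (z_α + z_β)² · [p₁(1−p₁) + p₂(1−p₂)] / (p₁ − p₂)²
  = (1.645 + 1.036)² · (0.41·0.59 + 0.30·0.70) / (0.11)²
  = (2.681)² · (0.2419 + 0.2100) / 0.0121
  = 7.1878 · 0.4519 / 0.0121
  = 268.44
Round up → n = 269 per group.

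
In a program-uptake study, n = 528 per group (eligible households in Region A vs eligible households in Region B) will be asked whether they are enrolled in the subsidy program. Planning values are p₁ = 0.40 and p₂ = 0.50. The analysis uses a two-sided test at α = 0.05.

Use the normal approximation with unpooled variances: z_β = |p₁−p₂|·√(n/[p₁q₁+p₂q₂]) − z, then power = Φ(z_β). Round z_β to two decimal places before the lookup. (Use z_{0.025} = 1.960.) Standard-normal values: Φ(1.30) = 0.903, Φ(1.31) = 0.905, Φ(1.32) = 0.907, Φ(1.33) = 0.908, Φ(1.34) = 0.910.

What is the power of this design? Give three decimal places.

z_β = |p₁−p₂|·√(n/[p₁q₁+p₂q₂]) − z_{α/2}
    = 0.10 · √(528/0.4900) − 1.960
    = 0.10 · 32.8261 − 1.960
    = 3.2826 − 1.960 = 1.3226 → 1.32
Power = Φ(1.32) = 0.907.

Power ≈ 0.907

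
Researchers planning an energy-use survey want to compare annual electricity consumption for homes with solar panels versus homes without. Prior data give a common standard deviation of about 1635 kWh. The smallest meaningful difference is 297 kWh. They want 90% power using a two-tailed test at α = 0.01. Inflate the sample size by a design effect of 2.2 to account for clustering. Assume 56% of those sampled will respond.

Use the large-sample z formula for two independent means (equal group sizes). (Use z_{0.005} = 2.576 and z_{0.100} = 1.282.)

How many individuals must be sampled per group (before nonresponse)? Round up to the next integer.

n = (z_{α/2} + z_β)² · (σ₁² + σ₂²) / δ²
  = (2.576 + 1.282)² · (2·1635² = 5346450) / 297²
  = 14.8842 · 5346450 / 88209
  = 902.15
Design effect: 2.2 × 902.15 = 1984.72.
Adjust for 56% response: 1984.72 / 0.56 = 3544.15.
Round up → n = 3545 per group.

n = 3545 per group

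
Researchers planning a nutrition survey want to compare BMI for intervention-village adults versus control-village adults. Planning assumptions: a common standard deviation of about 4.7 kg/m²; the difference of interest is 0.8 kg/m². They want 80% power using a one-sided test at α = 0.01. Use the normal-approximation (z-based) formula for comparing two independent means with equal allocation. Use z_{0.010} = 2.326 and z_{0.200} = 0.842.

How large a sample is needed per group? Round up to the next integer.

n = 693 per group

n = (z_α + z_β)² · (σ₁² + σ₂²) / δ²
  = (2.326 + 0.842)² · (2·4.7² = 44.18) / 0.8²
  = 10.0362 · 44.18 / 0.64
  = 692.81
Round up → n = 693 per group.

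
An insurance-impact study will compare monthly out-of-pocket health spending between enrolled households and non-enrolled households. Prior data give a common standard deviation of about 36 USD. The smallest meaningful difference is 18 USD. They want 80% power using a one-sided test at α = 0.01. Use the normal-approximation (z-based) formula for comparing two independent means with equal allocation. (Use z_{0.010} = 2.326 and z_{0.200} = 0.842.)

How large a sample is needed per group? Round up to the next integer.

n = (z_α + z_β)² · (σ₁² + σ₂²) / δ²
  = (2.326 + 0.842)² · (2·36² = 2592) / 18²
  = 10.0362 · 2592 / 324
  = 80.29
Round up → n = 81 per group.

n = 81 per group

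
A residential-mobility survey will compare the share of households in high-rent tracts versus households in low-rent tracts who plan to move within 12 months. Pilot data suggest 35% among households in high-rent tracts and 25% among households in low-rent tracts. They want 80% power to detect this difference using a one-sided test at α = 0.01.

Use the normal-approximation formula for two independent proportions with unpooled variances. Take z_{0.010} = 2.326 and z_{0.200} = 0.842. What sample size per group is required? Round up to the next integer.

n = 417 per group

n = (z_α + z_β)² · [p₁(1−p₁) + p₂(1−p₂)] / (p₁ − p₂)²
  = (2.326 + 0.842)² · (0.35·0.65 + 0.25·0.75) / (0.10)²
  = (3.168)² · (0.2275 + 0.1875) / 0.0100
  = 10.0362 · 0.4150 / 0.0100
  = 416.50
Round up → n = 417 per group.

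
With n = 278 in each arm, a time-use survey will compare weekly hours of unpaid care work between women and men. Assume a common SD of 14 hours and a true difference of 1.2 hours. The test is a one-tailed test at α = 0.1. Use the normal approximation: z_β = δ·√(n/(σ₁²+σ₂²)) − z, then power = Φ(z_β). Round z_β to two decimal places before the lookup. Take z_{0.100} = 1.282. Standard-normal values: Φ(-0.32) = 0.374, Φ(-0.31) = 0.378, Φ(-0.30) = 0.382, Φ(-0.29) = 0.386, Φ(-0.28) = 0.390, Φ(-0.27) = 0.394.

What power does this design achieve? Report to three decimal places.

z_β = δ·√(n/(σ₁²+σ₂²)) − z_α
    = 1.2 · √(278/392) − 1.282
    = 1.2 · 0.84213 − 1.282
    = 1.0106 − 1.282 = -0.2714 → -0.27
Power = Φ(-0.27) = 0.394.

Power ≈ 0.394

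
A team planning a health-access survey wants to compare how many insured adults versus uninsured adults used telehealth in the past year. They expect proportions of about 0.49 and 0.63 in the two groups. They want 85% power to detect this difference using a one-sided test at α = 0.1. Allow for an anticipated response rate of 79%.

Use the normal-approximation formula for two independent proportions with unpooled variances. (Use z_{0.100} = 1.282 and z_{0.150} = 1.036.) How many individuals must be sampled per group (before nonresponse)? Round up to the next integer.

n = 168 per group

n = (z_α + z_β)² · [p₁(1−p₁) + p₂(1−p₂)] / (p₁ − p₂)²
  = (1.282 + 1.036)² · (0.49·0.51 + 0.63·0.37) / (-0.14)²
  = (2.318)² · (0.2499 + 0.2331) / 0.0196
  = 5.3731 · 0.4830 / 0.0196
  = 132.41
Adjust for 79% response: 132.41 / 0.79 = 167.61.
Round up → n = 168 per group.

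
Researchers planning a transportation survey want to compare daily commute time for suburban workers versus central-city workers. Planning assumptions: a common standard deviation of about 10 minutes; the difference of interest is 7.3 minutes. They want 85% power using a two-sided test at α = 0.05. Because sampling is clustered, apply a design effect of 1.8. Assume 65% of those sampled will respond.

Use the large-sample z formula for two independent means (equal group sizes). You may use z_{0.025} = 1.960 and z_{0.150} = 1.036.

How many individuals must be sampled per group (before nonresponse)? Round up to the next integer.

n = 94 per group

n = (z_{α/2} + z_β)² · (σ₁² + σ₂²) / δ²
  = (1.960 + 1.036)² · (2·10² = 200) / 7.3²
  = 8.9760 · 200 / 53.29
  = 33.69
Design effect: 1.8 × 33.69 = 60.64.
Adjust for 65% response: 60.64 / 0.65 = 93.29.
Round up → n = 94 per group.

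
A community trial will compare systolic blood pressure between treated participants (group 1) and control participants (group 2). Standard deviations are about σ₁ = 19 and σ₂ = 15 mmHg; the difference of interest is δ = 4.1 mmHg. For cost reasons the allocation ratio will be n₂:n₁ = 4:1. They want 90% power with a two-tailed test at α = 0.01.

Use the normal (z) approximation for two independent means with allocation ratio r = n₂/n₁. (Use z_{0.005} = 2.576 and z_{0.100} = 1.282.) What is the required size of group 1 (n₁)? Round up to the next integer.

n₁ = 370

n₁ = (z_{α/2} + z_β)² · (σ₁² + σ₂²/r) / δ²
   = (2.576 + 1.282)² · (19² + 15²/4) / 4.1²
   = 14.8842 · (361 + 56.25) / 16.81
   = 14.8842 · 417.25 / 16.81
   = 369.45
Round up → n₁ = 370; n₂ = r·n₁ = 4 × 370 = 1480.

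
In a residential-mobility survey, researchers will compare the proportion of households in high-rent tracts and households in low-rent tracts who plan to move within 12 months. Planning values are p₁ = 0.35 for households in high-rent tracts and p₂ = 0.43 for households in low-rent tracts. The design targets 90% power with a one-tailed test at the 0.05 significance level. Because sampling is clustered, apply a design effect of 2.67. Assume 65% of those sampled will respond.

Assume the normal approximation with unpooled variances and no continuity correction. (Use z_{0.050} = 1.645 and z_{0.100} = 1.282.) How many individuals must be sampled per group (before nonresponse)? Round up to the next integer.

n = (z_α + z_β)² · [p₁(1−p₁) + p₂(1−p₂)] / (p₁ − p₂)²
  = (1.645 + 1.282)² · (0.35·0.65 + 0.43·0.57) / (-0.08)²
  = (2.927)² · (0.2275 + 0.2451) / 0.0064
  = 8.5673 · 0.4726 / 0.0064
  = 632.64
Design effect: 2.67 × 632.64 = 1689.16.
Adjust for 65% response: 1689.16 / 0.65 = 2598.71.
Round up → n = 2599 per group.

n = 2599 per group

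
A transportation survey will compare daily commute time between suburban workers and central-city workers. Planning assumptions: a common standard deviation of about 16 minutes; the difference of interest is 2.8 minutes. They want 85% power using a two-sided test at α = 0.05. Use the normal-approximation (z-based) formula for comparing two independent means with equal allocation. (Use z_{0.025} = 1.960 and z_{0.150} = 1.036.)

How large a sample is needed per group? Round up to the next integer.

n = 587 per group

n = (z_{α/2} + z_β)² · (σ₁² + σ₂²) / δ²
  = (1.960 + 1.036)² · (2·16² = 512) / 2.8²
  = 8.9760 · 512 / 7.84
  = 586.19
Round up → n = 587 per group.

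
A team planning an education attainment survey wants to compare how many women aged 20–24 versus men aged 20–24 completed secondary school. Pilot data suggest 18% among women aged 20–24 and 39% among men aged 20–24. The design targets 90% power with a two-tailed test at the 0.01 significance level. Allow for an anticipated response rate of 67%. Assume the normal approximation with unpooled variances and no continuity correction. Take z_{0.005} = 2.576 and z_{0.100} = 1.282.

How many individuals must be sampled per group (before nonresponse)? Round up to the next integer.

n = 195 per group

n = (z_{α/2} + z_β)² · [p₁(1−p₁) + p₂(1−p₂)] / (p₁ − p₂)²
  = (2.576 + 1.282)² · (0.18·0.82 + 0.39·0.61) / (-0.21)²
  = (3.858)² · (0.1476 + 0.2379) / 0.0441
  = 14.8842 · 0.3855 / 0.0441
  = 130.11
Adjust for 67% response: 130.11 / 0.67 = 194.19.
Round up → n = 195 per group.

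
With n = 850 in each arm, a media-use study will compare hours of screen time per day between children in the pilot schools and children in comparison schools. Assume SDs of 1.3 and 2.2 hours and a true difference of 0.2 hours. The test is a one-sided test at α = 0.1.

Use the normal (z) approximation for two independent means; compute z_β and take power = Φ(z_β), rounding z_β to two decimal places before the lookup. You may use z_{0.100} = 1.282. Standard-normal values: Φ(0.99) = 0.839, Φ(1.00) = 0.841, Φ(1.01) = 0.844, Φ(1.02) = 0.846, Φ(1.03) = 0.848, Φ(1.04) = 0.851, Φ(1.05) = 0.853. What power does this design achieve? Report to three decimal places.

z_β = δ·√(n/(σ₁²+σ₂²)) − z_α
    = 0.2 · √(850/6.53) − 1.282
    = 0.2 · 11.40914 − 1.282
    = 2.2818 − 1.282 = 0.9998 → 1.00
Power = Φ(1.00) = 0.841.

Power ≈ 0.841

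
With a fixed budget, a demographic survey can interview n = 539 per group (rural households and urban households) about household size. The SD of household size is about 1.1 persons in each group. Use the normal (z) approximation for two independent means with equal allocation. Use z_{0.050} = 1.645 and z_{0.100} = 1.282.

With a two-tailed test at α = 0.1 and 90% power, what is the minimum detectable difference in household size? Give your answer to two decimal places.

Minimum detectable difference ≈ 0.20 persons

δ = (z_{α/2} + z_β) · √((σ₁²+σ₂²)/n)
  = (1.645 + 1.282) · √(2.42/539)
  = 2.927 · √0.00449
  = 2.927 · 0.0670
  = 0.1961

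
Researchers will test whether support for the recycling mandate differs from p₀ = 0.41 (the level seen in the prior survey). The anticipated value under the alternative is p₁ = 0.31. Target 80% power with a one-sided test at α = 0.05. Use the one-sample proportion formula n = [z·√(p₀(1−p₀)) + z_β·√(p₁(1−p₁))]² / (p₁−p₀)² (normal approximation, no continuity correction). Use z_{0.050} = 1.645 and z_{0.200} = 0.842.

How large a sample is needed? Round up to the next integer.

n = 144

n = [z_α·√(p₀q₀) + z_β·√(p₁q₁)]² / (p₁ − p₀)²
  = [1.645·√(0.41·0.59) + 0.842·√(0.31·0.69)]² / (-0.10)²
  = [1.645·0.4918 + 0.842·0.4625]² / 0.0100
  = [1.1985]² / 0.0100
  = 143.64
Round up → n = 144.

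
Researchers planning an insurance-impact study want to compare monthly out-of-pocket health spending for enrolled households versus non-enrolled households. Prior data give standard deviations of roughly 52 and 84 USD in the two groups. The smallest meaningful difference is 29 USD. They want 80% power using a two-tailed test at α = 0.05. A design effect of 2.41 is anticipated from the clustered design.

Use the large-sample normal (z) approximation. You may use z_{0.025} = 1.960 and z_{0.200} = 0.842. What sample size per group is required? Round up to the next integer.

n = (z_{α/2} + z_β)² · (σ₁² + σ₂²) / δ²
  = (1.960 + 0.842)² · (52² + 84² = 9760) / 29²
  = 7.8512 · 9760 / 841
  = 91.12
Design effect: 2.41 × 91.12 = 219.59.
Round up → n = 220 per group.

n = 220 per group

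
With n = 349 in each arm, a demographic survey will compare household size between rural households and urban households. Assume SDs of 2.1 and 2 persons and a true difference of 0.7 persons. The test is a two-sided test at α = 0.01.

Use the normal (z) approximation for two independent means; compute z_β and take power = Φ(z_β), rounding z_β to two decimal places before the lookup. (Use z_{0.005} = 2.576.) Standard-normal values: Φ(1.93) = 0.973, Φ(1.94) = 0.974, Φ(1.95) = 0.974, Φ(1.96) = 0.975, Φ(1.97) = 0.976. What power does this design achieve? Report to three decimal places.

Power ≈ 0.973

z_β = δ·√(n/(σ₁²+σ₂²)) − z_{α/2}
    = 0.7 · √(349/8.41) − 2.576
    = 0.7 · 6.44191 − 2.576
    = 4.5093 − 2.576 = 1.9333 → 1.93
Power = Φ(1.93) = 0.973.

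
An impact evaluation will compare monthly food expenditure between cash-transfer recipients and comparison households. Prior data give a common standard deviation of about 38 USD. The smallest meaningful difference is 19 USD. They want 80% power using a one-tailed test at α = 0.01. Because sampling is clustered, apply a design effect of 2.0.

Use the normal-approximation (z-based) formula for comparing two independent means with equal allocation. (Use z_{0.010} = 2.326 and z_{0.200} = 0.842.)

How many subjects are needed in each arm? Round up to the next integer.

n = (z_α + z_β)² · (σ₁² + σ₂²) / δ²
  = (2.326 + 0.842)² · (2·38² = 2888) / 19²
  = 10.0362 · 2888 / 361
  = 80.29
Design effect: 2.0 × 80.29 = 160.58.
Round up → n = 161 per group.

n = 161 per group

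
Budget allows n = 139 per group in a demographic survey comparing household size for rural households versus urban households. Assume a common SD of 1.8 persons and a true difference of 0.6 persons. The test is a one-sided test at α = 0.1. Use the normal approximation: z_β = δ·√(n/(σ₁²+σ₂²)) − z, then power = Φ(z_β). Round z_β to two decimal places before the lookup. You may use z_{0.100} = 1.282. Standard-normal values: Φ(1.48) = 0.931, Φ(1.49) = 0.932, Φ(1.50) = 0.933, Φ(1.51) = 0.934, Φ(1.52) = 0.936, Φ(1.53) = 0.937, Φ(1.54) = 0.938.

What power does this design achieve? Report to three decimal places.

z_β = δ·√(n/(σ₁²+σ₂²)) − z_α
    = 0.6 · √(139/6.48) − 1.282
    = 0.6 · 4.63148 − 1.282
    = 2.7789 − 1.282 = 1.4969 → 1.50
Power = Φ(1.50) = 0.933.

Power ≈ 0.933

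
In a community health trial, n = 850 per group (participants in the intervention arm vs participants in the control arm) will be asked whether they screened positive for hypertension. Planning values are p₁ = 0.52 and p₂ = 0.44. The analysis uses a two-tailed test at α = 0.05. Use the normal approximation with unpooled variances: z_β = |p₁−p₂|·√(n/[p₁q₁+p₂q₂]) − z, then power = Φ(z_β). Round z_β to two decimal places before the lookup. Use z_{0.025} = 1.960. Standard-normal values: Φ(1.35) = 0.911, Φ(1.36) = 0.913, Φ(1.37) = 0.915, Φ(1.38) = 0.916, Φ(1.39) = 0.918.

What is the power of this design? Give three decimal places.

Power ≈ 0.911

z_β = |p₁−p₂|·√(n/[p₁q₁+p₂q₂]) − z_{α/2}
    = 0.08 · √(850/0.4960) − 1.960
    = 0.08 · 41.3970 − 1.960
    = 3.3118 − 1.960 = 1.3518 → 1.35
Power = Φ(1.35) = 0.911.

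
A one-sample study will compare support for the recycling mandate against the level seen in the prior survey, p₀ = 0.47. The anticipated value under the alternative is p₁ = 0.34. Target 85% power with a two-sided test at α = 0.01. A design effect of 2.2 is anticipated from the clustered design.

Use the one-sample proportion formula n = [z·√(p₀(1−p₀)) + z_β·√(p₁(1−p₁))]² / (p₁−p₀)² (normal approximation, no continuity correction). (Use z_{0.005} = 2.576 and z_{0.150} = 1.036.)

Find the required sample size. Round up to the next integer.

n = 411

n = [z_{α/2}·√(p₀q₀) + z_β·√(p₁q₁)]² / (p₁ − p₀)²
  = [2.576·√(0.47·0.53) + 1.036·√(0.34·0.66)]² / (-0.13)²
  = [2.576·0.4991 + 1.036·0.4737]² / 0.0169
  = [1.7764]² / 0.0169
  = 186.73
Design effect: 2.2 × 186.73 = 410.81.
Round up → n = 411.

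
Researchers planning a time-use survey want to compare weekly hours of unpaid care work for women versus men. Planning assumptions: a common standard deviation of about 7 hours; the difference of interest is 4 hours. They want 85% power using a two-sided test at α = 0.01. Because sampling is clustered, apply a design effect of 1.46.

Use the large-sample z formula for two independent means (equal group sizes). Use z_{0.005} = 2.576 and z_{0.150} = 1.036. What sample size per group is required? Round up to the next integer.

n = 117 per group

n = (z_{α/2} + z_β)² · (σ₁² + σ₂²) / δ²
  = (2.576 + 1.036)² · (2·7² = 98) / 4²
  = 13.0465 · 98 / 16
  = 79.91
Design effect: 1.46 × 79.91 = 116.67.
Round up → n = 117 per group.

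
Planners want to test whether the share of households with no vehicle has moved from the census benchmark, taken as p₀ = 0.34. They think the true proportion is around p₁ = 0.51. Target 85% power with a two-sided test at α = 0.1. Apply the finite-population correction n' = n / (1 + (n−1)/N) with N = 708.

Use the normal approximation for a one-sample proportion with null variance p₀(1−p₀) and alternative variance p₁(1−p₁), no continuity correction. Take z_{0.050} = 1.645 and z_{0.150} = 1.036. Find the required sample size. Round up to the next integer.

n = 54

n = [z_{α/2}·√(p₀q₀) + z_β·√(p₁q₁)]² / (p₁ − p₀)²
  = [1.645·√(0.34·0.66) + 1.036·√(0.51·0.49)]² / (0.17)²
  = [1.645·0.4737 + 1.036·0.4999]² / 0.0289
  = [1.2971]² / 0.0289
  = 58.22
Finite-population correction (N = 708): 58.22 / (1 + (58.22 − 1)/708) = 53.87.
Round up → n = 54.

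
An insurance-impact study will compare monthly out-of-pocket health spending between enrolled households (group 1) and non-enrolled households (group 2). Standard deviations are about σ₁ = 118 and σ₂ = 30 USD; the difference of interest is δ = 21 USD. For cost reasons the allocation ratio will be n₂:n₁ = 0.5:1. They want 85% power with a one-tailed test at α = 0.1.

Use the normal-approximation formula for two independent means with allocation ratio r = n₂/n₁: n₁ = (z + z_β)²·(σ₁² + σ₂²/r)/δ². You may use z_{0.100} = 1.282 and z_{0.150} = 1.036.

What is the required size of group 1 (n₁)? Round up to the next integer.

n₁ = (z_α + z_β)² · (σ₁² + σ₂²/r) / δ²
   = (1.282 + 1.036)² · (118² + 30²/0.5) / 21²
   = 5.3731 · (13924 + 1800) / 441
   = 5.3731 · 15724 / 441
   = 191.58
Round up → n₁ = 192; n₂ = r·n₁ = 0.5 × 192 = 96.

n₁ = 192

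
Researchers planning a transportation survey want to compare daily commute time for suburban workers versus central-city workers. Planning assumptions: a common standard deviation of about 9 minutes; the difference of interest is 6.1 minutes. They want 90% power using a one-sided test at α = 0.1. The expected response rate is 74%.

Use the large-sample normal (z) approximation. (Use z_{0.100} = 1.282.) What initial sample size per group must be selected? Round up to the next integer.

n = (z_α + z_β)² · (σ₁² + σ₂²) / δ²
  = (1.282 + 1.282)² · (2·9² = 162) / 6.1²
  = 6.5741 · 162 / 37.21
  = 28.62
Adjust for 74% response: 28.62 / 0.74 = 38.68.
Round up → n = 39 per group.

n = 39 per group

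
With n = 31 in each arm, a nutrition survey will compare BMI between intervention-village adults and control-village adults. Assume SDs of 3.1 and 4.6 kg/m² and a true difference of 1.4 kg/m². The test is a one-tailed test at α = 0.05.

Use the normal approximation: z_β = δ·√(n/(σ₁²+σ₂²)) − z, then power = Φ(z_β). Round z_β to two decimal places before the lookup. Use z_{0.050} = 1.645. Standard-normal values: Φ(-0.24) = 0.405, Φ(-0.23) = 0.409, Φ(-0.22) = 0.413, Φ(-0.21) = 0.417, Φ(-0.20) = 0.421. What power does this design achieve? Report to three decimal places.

Power ≈ 0.405

z_β = δ·√(n/(σ₁²+σ₂²)) − z_α
    = 1.4 · √(31/30.77) − 1.645
    = 1.4 · 1.00373 − 1.645
    = 1.4052 − 1.645 = -0.2398 → -0.24
Power = Φ(-0.24) = 0.405.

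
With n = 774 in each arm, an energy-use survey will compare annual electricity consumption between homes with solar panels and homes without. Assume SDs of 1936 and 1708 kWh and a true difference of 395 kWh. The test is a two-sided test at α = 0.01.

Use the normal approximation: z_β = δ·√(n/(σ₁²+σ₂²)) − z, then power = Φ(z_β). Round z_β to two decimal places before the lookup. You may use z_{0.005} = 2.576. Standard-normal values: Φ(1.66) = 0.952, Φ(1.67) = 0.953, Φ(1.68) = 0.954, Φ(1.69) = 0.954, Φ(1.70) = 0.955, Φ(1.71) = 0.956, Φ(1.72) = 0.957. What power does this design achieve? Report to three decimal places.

Power ≈ 0.954

z_β = δ·√(n/(σ₁²+σ₂²)) − z_{α/2}
    = 395 · √(774/6665360) − 2.576
    = 395 · 0.01078 − 2.576
    = 4.2565 − 2.576 = 1.6805 → 1.68
Power = Φ(1.68) = 0.954.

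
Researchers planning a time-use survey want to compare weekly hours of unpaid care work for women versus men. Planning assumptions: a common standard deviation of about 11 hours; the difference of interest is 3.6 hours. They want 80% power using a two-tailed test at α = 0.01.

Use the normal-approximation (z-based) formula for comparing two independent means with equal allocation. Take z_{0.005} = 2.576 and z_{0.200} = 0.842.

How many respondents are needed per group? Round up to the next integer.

n = 219 per group

n = (z_{α/2} + z_β)² · (σ₁² + σ₂²) / δ²
  = (2.576 + 0.842)² · (2·11² = 242) / 3.6²
  = 11.6827 · 242 / 12.96
  = 218.15
Round up → n = 219 per group.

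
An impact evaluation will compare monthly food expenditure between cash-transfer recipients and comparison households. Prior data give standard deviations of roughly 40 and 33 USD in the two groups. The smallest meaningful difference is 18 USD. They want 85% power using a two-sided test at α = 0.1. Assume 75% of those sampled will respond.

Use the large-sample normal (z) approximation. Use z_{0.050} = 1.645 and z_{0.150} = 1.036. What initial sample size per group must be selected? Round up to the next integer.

n = 80 per group

n = (z_{α/2} + z_β)² · (σ₁² + σ₂²) / δ²
  = (1.645 + 1.036)² · (40² + 33² = 2689) / 18²
  = 7.1878 · 2689 / 324
  = 59.65
Adjust for 75% response: 59.65 / 0.75 = 79.54.
Round up → n = 80 per group.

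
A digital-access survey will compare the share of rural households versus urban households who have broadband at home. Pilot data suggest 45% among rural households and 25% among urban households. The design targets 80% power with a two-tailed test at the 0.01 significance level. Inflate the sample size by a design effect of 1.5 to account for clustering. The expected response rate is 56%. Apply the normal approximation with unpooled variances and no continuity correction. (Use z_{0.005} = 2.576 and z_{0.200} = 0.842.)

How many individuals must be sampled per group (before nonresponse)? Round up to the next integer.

n = (z_{α/2} + z_β)² · [p₁(1−p₁) + p₂(1−p₂)] / (p₁ − p₂)²
  = (2.576 + 0.842)² · (0.45·0.55 + 0.25·0.75) / (0.20)²
  = (3.418)² · (0.2475 + 0.1875) / 0.0400
  = 11.6827 · 0.4350 / 0.0400
  = 127.05
Design effect: 1.5 × 127.05 = 190.57.
Adjust for 56% response: 190.57 / 0.56 = 340.31.
Round up → n = 341 per group.

n = 341 per group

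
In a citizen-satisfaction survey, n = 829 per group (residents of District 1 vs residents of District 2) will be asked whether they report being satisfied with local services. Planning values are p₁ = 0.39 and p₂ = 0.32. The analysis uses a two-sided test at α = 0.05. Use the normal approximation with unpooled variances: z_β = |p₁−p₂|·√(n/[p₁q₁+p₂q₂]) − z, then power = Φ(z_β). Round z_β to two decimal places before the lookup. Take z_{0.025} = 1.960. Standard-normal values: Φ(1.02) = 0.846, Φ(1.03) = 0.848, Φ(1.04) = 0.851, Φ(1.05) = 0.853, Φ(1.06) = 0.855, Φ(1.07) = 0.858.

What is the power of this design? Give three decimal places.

Power ≈ 0.848

z_β = |p₁−p₂|·√(n/[p₁q₁+p₂q₂]) − z_{α/2}
    = 0.07 · √(829/0.4555) − 1.960
    = 0.07 · 42.6612 − 1.960
    = 2.9863 − 1.960 = 1.0263 → 1.03
Power = Φ(1.03) = 0.848.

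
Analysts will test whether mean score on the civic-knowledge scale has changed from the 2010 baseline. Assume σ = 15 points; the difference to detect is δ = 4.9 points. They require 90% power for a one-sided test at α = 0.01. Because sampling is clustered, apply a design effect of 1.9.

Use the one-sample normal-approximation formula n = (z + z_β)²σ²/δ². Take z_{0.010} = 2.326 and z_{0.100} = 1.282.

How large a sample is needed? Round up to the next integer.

n = 232

n = (z_α + z_β)² · σ² / δ²
  = (2.326 + 1.282)² · 15² / 4.9²
  = 13.0177 · 225 / 24.01
  = 121.99
Design effect: 1.9 × 121.99 = 231.78.
Round up → n = 232.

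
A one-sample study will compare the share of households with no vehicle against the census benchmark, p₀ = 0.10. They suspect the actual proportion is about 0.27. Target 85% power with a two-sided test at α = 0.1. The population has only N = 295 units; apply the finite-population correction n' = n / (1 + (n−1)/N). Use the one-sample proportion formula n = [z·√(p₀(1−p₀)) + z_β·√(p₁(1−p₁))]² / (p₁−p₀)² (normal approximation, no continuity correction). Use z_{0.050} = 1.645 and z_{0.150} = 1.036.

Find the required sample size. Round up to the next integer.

n = 29

n = [z_{α/2}·√(p₀q₀) + z_β·√(p₁q₁)]² / (p₁ − p₀)²
  = [1.645·√(0.10·0.90) + 1.036·√(0.27·0.73)]² / (0.17)²
  = [1.645·0.3000 + 1.036·0.4440]² / 0.0289
  = [0.9534]² / 0.0289
  = 31.46
Finite-population correction (N = 295): 31.46 / (1 + (31.46 − 1)/295) = 28.51.
Round up → n = 29.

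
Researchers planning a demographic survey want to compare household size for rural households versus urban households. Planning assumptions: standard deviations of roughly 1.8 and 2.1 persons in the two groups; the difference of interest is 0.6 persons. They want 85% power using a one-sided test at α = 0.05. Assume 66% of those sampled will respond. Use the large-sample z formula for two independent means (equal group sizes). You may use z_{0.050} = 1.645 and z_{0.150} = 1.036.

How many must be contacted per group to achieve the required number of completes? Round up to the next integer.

n = (z_α + z_β)² · (σ₁² + σ₂²) / δ²
  = (1.645 + 1.036)² · (1.8² + 2.1² = 7.65) / 0.6²
  = 7.1878 · 7.65 / 0.36
  = 152.74
Adjust for 66% response: 152.74 / 0.66 = 231.42.
Round up → n = 232 per group.

n = 232 per group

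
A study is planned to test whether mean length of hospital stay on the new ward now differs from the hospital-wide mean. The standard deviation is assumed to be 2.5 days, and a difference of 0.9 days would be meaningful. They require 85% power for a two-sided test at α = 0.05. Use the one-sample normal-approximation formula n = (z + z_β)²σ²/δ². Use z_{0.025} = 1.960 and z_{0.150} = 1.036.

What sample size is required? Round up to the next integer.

n = 70

n = (z_{α/2} + z_β)² · σ² / δ²
  = (1.960 + 1.036)² · 2.5² / 0.9²
  = 8.9760 · 6.25 / 0.81
  = 69.26
Round up → n = 70.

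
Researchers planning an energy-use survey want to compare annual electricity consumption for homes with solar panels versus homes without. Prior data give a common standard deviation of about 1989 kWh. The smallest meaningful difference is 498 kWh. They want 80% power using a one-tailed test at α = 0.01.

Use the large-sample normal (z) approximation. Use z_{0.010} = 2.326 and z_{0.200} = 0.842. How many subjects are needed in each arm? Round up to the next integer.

n = (z_α + z_β)² · (σ₁² + σ₂²) / δ²
  = (2.326 + 0.842)² · (2·1989² = 7912242) / 498²
  = 10.0362 · 7912242 / 248004
  = 320.19
Round up → n = 321 per group.

n = 321 per group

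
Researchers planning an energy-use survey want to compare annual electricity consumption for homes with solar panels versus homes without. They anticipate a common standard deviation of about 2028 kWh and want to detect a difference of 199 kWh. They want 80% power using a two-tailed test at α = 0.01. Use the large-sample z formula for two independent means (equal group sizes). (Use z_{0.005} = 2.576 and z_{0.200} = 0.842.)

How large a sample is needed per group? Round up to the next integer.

n = 2427 per group

n = (z_{α/2} + z_β)² · (σ₁² + σ₂²) / δ²
  = (2.576 + 0.842)² · (2·2028² = 8225568) / 199²
  = 11.6827 · 8225568 / 39601
  = 2426.63
Round up → n = 2427 per group.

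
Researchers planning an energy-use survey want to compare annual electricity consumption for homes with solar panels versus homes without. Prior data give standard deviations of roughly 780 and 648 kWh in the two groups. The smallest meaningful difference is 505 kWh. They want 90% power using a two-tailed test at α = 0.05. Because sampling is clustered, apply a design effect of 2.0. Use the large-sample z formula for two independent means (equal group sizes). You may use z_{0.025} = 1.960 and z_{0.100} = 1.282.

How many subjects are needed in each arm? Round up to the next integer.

n = 85 per group

n = (z_{α/2} + z_β)² · (σ₁² + σ₂²) / δ²
  = (1.960 + 1.282)² · (780² + 648² = 1028304) / 505²
  = 10.5106 · 1028304 / 255025
  = 42.38
Design effect: 2.0 × 42.38 = 84.76.
Round up → n = 85 per group.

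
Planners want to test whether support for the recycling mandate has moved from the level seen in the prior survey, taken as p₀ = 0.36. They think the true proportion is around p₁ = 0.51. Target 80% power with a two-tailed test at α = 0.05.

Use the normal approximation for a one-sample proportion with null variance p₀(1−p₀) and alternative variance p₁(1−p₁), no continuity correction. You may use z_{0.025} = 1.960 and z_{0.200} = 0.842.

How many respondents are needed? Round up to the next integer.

n = [z_{α/2}·√(p₀q₀) + z_β·√(p₁q₁)]² / (p₁ − p₀)²
  = [1.960·√(0.36·0.64) + 0.842·√(0.51·0.49)]² / (0.15)²
  = [1.960·0.4800 + 0.842·0.4999]² / 0.0225
  = [1.3617]² / 0.0225
  = 82.41
Round up → n = 83.

n = 83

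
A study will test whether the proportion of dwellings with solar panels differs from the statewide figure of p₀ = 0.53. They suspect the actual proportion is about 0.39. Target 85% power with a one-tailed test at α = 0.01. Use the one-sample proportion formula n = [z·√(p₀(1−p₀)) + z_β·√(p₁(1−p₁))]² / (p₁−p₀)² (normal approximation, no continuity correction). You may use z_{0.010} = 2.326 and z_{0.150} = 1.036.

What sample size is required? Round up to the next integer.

n = 142

n = [z_α·√(p₀q₀) + z_β·√(p₁q₁)]² / (p₁ − p₀)²
  = [2.326·√(0.53·0.47) + 1.036·√(0.39·0.61)]² / (-0.14)²
  = [2.326·0.4991 + 1.036·0.4877]² / 0.0196
  = [1.6662]² / 0.0196
  = 141.65
Round up → n = 142.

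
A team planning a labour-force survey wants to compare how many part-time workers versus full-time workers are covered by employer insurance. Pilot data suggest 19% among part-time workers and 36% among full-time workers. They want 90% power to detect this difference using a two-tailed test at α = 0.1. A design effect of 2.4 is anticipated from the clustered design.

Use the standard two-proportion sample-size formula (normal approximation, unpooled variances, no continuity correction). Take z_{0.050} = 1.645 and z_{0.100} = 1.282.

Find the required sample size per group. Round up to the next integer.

n = 274 per group

n = (z_{α/2} + z_β)² · [p₁(1−p₁) + p₂(1−p₂)] / (p₁ − p₂)²
  = (1.645 + 1.282)² · (0.19·0.81 + 0.36·0.64) / (-0.17)²
  = (2.927)² · (0.1539 + 0.2304) / 0.0289
  = 8.5673 · 0.3843 / 0.0289
  = 113.92
Design effect: 2.4 × 113.92 = 273.42.
Round up → n = 274 per group.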